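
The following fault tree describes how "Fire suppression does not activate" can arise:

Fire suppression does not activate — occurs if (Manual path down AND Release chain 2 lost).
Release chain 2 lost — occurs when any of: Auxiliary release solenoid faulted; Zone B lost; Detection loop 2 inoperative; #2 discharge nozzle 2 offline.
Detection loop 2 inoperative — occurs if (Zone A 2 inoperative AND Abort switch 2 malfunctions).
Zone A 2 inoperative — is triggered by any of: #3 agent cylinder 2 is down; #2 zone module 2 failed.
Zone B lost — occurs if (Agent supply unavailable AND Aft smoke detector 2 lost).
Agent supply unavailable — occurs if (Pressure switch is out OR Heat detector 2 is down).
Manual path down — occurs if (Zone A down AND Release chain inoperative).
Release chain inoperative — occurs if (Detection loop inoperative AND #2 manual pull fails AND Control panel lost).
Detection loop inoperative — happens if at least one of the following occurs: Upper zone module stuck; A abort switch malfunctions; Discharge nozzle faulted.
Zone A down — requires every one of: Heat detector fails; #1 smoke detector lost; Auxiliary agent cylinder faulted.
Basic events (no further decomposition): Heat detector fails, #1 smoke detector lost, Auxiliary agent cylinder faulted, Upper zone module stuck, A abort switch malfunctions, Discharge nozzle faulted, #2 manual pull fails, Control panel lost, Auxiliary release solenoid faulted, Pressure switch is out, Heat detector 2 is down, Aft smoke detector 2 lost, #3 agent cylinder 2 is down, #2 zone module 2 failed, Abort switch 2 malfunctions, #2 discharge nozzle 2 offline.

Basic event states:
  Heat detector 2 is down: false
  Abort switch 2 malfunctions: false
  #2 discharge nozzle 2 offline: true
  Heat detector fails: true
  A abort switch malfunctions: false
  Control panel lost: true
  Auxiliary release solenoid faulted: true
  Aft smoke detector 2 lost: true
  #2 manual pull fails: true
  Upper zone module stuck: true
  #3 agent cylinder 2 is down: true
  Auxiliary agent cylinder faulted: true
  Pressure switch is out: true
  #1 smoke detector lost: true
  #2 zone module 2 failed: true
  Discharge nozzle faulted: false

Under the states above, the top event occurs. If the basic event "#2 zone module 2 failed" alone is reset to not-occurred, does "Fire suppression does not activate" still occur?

Counterfactual: set "#2 zone module 2 failed" to not occurred.
Zone A down [AND]: Heat detector fails=occurs, #1 smoke detector lost=occurs, Auxiliary agent cylinder faulted=occurs → all inputs occur → occurs.
Detection loop inoperative [OR]: Upper zone module stuck=occurs, A abort switch malfunctions=not, Discharge nozzle faulted=not → at least one input occurs → occurs.
Release chain inoperative [AND]: Detection loop inoperative=occurs, #2 manual pull fails=occurs, Control panel lost=occurs → all inputs occur → occurs.
Manual path down [AND]: Zone A down=occurs, Release chain inoperative=occurs → all inputs occur → occurs.
Agent supply unavailable [OR]: Pressure switch is out=occurs, Heat detector 2 is down=not → at least one input occurs → occurs.
Zone B lost [AND]: Agent supply unavailable=occurs, Aft smoke detector 2 lost=occurs → all inputs occur → occurs.
Zone A 2 inoperative [OR]: #3 agent cylinder 2 is down=occurs, #2 zone module 2 failed=not → at least one input occurs → occurs.
Detection loop 2 inoperative [AND]: Zone A 2 inoperative=occurs, Abort switch 2 malfunctions=not → not all inputs occur → does not occur.
Release chain 2 lost [OR]: Auxiliary release solenoid faulted=occurs, Zone B lost=occurs, Detection loop 2 inoperative=not, #2 discharge nozzle 2 offline=occurs → at least one input occurs → occurs.
Fire suppression does not activate [AND]: Manual path down=occurs, Release chain 2 lost=occurs → all inputs occur → occurs.

Yes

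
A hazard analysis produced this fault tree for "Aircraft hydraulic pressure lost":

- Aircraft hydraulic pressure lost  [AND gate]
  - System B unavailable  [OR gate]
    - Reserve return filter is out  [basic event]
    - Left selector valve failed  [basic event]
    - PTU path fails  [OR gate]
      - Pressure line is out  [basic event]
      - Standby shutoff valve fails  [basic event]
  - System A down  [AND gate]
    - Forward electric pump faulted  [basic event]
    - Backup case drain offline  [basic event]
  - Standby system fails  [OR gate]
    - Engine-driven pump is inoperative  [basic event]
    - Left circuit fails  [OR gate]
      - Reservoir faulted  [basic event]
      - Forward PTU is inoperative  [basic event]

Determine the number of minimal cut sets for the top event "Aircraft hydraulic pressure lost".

12

PTU path fails [OR]: union of children's cut sets → 2 cut set(s).
System B unavailable [OR]: union of children's cut sets → 4 cut set(s).
System A down [AND]: one cut set from each child combined → 1 × 1 = 1 cut set(s).
Left circuit fails [OR]: union of children's cut sets → 2 cut set(s).
Standby system fails [OR]: union of children's cut sets → 3 cut set(s).
Aircraft hydraulic pressure lost [AND]: one cut set from each child combined → 4 × 1 × 3 = 12 cut set(s).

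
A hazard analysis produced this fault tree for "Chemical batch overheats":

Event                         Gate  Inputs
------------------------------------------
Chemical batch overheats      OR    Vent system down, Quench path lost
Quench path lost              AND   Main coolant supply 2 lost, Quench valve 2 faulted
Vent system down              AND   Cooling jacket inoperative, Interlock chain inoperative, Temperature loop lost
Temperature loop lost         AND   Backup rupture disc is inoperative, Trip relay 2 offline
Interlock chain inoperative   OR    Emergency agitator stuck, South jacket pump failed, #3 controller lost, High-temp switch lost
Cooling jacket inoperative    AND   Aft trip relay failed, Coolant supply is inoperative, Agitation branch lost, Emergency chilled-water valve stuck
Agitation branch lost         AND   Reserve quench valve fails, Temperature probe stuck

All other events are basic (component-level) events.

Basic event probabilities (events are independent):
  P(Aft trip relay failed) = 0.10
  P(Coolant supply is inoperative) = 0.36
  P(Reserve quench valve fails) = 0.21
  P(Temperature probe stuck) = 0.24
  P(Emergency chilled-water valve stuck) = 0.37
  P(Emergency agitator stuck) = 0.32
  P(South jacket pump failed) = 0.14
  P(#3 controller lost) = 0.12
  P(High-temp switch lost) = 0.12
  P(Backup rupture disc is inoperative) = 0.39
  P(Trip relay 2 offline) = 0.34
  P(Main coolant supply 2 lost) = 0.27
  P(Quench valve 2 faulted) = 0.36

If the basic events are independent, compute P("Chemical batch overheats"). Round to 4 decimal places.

0.0972

P(Agitation branch lost) [AND] = 0.21 × 0.24 = 0.050400
P(Cooling jacket inoperative) [AND] = 0.10 × 0.36 × 0.050400 × 0.37 = 0.000671
P(Interlock chain inoperative) [OR] = 1 − (1−0.32) × (1−0.14) × (1−0.12) × (1−0.12) = 0.547131
P(Temperature loop lost) [AND] = 0.39 × 0.34 = 0.132600
P(Vent system down) [AND] = 0.000671 × 0.547131 × 0.132600 = 0.000049
P(Quench path lost) [AND] = 0.27 × 0.36 = 0.097200
P(Chemical batch overheats) [OR] = 1 − (1−0.000049) × (1−0.097200) = 0.097244
Rounded to 4 decimal places: P(Chemical batch overheats) ≈ 0.0972.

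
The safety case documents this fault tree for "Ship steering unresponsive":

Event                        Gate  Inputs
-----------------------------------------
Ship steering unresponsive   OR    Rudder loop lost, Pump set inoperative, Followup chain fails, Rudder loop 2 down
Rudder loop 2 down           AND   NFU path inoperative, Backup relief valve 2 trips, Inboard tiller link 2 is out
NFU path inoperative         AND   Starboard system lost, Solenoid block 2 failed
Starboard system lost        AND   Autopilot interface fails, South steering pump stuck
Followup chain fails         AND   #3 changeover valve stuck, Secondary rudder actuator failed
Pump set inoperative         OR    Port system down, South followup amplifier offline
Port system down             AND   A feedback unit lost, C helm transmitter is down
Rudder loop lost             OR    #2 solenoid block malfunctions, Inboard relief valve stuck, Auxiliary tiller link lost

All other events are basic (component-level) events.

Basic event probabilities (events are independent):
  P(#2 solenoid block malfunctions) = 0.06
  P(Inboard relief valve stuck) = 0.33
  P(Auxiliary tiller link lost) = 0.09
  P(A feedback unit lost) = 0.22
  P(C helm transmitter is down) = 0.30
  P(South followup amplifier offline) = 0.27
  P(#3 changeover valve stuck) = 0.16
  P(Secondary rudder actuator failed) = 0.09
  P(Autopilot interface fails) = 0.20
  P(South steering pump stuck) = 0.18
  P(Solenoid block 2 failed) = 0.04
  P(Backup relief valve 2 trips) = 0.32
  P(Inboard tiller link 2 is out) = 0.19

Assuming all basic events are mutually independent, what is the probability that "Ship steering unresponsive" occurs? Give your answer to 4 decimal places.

0.6149

P(Rudder loop lost) [OR] = 1 − (1−0.06) × (1−0.33) × (1−0.09) = 0.426882
P(Port system down) [AND] = 0.22 × 0.30 = 0.066000
P(Pump set inoperative) [OR] = 1 − (1−0.066000) × (1−0.27) = 0.318180
P(Followup chain fails) [AND] = 0.16 × 0.09 = 0.014400
P(Starboard system lost) [AND] = 0.20 × 0.18 = 0.036000
P(NFU path inoperative) [AND] = 0.036000 × 0.04 = 0.001440
P(Rudder loop 2 down) [AND] = 0.001440 × 0.32 × 0.19 = 0.000088
P(Ship steering unresponsive) [OR] = 1 − (1−0.426882) × (1−0.318180) × (1−0.014400) × (1−0.000088) = 0.614898
Rounded to 4 decimal places: P(Ship steering unresponsive) ≈ 0.6149.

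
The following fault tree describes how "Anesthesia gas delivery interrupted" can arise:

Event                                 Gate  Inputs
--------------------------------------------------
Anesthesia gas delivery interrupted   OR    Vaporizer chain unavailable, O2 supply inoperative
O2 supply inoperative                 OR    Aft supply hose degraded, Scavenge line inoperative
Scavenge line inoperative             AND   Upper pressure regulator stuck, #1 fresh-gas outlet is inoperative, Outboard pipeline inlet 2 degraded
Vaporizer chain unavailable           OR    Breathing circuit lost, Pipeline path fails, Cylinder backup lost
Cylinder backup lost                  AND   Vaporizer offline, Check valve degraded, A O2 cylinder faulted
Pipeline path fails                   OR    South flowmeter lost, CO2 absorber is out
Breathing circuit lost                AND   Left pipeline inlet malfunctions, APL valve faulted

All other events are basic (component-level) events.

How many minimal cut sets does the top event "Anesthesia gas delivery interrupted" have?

Breathing circuit lost [AND]: one cut set from each child combined → 1 × 1 = 1 cut set(s).
Pipeline path fails [OR]: union of children's cut sets → 2 cut set(s).
Cylinder backup lost [AND]: one cut set from each child combined → 1 × 1 × 1 = 1 cut set(s).
Vaporizer chain unavailable [OR]: union of children's cut sets → 4 cut set(s).
Scavenge line inoperative [AND]: one cut set from each child combined → 1 × 1 × 1 = 1 cut set(s).
O2 supply inoperative [OR]: union of children's cut sets → 2 cut set(s).
Anesthesia gas delivery interrupted [OR]: union of children's cut sets → 6 cut set(s).
Minimal cut sets: {APL valve faulted, Left pipeline inlet malfunctions}; {South flowmeter lost}; {CO2 absorber is out}; {A O2 cylinder faulted, Check valve degraded, Vaporizer offline}; {Aft supply hose degraded}; {#1 fresh-gas outlet is inoperative, Outboard pipeline inlet 2 degraded, Upper pressure regulator stuck}.

6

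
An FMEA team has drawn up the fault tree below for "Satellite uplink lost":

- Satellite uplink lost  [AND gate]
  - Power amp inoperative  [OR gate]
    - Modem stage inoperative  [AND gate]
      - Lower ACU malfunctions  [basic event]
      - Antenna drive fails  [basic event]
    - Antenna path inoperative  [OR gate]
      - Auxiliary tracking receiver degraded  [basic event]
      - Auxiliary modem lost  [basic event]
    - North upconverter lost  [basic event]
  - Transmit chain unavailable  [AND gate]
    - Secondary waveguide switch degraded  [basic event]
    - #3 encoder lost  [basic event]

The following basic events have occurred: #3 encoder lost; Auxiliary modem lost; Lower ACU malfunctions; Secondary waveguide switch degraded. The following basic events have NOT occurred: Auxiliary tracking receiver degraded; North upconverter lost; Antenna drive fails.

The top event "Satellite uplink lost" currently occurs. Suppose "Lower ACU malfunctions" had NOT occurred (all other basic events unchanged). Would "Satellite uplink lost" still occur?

Counterfactual: set "Lower ACU malfunctions" to not occurred.
Modem stage inoperative [AND]: Lower ACU malfunctions=not, Antenna drive fails=not → not all inputs occur → does not occur.
Antenna path inoperative [OR]: Auxiliary tracking receiver degraded=not, Auxiliary modem lost=occurs → at least one input occurs → occurs.
Power amp inoperative [OR]: Modem stage inoperative=not, Antenna path inoperative=occurs, North upconverter lost=not → at least one input occurs → occurs.
Transmit chain unavailable [AND]: Secondary waveguide switch degraded=occurs, #3 encoder lost=occurs → all inputs occur → occurs.
Satellite uplink lost [AND]: Power amp inoperative=occurs, Transmit chain unavailable=occurs → all inputs occur → occurs.

Yes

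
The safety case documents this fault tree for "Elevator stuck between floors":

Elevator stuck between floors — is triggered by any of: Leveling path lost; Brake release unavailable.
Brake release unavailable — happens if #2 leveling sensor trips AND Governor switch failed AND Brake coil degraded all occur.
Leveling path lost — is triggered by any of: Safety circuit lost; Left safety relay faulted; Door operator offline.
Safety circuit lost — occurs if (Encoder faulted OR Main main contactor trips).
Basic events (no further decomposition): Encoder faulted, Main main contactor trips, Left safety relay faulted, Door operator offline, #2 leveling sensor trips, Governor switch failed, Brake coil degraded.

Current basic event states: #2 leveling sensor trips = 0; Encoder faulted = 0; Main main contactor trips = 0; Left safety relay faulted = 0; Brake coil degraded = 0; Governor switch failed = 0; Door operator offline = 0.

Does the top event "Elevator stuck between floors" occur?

No

Safety circuit lost [OR]: Encoder faulted=not, Main main contactor trips=not → no input occurs → does not occur.
Leveling path lost [OR]: Safety circuit lost=not, Left safety relay faulted=not, Door operator offline=not → no input occurs → does not occur.
Brake release unavailable [AND]: #2 leveling sensor trips=not, Governor switch failed=not, Brake coil degraded=not → not all inputs occur → does not occur.
Elevator stuck between floors [OR]: Leveling path lost=not, Brake release unavailable=not → no input occurs → does not occur.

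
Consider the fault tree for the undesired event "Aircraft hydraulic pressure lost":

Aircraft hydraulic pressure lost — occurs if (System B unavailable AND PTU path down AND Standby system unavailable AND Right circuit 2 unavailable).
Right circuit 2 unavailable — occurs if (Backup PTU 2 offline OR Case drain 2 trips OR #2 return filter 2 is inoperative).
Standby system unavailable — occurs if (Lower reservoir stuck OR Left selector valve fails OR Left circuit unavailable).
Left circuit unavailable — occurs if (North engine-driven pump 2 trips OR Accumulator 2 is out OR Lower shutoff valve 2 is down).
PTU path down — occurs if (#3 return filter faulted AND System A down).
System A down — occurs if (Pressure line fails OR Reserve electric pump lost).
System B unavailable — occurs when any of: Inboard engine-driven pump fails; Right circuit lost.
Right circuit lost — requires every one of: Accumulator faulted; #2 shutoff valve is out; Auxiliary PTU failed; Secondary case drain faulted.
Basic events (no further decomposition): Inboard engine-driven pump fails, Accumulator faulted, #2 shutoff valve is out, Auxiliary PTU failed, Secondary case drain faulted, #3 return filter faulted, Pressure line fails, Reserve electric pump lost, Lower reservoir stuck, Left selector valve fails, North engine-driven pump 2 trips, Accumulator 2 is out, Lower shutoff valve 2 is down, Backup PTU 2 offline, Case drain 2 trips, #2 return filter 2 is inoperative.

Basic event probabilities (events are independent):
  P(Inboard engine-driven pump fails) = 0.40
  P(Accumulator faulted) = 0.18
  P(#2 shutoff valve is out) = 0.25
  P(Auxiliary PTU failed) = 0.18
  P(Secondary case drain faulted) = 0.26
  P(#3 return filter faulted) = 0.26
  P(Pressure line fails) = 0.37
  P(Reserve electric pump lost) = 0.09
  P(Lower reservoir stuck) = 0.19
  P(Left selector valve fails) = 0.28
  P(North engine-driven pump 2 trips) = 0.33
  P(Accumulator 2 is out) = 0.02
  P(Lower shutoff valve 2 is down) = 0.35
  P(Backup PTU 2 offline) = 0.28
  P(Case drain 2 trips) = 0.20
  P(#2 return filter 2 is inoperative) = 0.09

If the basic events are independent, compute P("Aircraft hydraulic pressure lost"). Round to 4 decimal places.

0.0159

P(Right circuit lost) [AND] = 0.18 × 0.25 × 0.18 × 0.26 = 0.002106
P(System B unavailable) [OR] = 1 − (1−0.40) × (1−0.002106) = 0.401264
P(System A down) [OR] = 1 − (1−0.37) × (1−0.09) = 0.426700
P(PTU path down) [AND] = 0.26 × 0.426700 = 0.110942
P(Left circuit unavailable) [OR] = 1 − (1−0.33) × (1−0.02) × (1−0.35) = 0.573210
P(Standby system unavailable) [OR] = 1 − (1−0.19) × (1−0.28) × (1−0.573210) = 0.751096
P(Right circuit 2 unavailable) [OR] = 1 − (1−0.28) × (1−0.20) × (1−0.09) = 0.475840
P(Aircraft hydraulic pressure lost) [AND] = 0.401264 × 0.110942 × 0.751096 × 0.475840 = 0.015910
Rounded to 4 decimal places: P(Aircraft hydraulic pressure lost) ≈ 0.0159.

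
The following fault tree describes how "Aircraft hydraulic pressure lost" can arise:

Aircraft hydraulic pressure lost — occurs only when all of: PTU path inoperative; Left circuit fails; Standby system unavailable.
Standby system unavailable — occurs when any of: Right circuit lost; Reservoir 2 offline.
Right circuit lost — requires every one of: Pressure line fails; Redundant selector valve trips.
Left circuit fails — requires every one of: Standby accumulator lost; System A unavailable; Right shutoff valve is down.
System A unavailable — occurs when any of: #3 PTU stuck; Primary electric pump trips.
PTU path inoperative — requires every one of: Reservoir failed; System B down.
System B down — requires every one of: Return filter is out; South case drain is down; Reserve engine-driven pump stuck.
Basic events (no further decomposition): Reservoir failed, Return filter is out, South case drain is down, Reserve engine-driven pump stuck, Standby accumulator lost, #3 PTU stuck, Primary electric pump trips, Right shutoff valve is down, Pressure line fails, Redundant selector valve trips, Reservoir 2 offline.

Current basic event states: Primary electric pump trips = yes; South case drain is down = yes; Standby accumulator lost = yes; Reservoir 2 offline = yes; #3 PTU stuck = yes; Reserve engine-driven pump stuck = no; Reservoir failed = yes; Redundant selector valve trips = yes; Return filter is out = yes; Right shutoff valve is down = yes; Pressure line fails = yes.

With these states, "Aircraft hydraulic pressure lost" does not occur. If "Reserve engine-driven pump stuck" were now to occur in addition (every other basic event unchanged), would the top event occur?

Counterfactual: set "Reserve engine-driven pump stuck" to occurred.
System B down [AND]: Return filter is out=occurs, South case drain is down=occurs, Reserve engine-driven pump stuck=occurs → all inputs occur → occurs.
PTU path inoperative [AND]: Reservoir failed=occurs, System B down=occurs → all inputs occur → occurs.
System A unavailable [OR]: #3 PTU stuck=occurs, Primary electric pump trips=occurs → at least one input occurs → occurs.
Left circuit fails [AND]: Standby accumulator lost=occurs, System A unavailable=occurs, Right shutoff valve is down=occurs → all inputs occur → occurs.
Right circuit lost [AND]: Pressure line fails=occurs, Redundant selector valve trips=occurs → all inputs occur → occurs.
Standby system unavailable [OR]: Right circuit lost=occurs, Reservoir 2 offline=occurs → at least one input occurs → occurs.
Aircraft hydraulic pressure lost [AND]: PTU path inoperative=occurs, Left circuit fails=occurs, Standby system unavailable=occurs → all inputs occur → occurs.

Yes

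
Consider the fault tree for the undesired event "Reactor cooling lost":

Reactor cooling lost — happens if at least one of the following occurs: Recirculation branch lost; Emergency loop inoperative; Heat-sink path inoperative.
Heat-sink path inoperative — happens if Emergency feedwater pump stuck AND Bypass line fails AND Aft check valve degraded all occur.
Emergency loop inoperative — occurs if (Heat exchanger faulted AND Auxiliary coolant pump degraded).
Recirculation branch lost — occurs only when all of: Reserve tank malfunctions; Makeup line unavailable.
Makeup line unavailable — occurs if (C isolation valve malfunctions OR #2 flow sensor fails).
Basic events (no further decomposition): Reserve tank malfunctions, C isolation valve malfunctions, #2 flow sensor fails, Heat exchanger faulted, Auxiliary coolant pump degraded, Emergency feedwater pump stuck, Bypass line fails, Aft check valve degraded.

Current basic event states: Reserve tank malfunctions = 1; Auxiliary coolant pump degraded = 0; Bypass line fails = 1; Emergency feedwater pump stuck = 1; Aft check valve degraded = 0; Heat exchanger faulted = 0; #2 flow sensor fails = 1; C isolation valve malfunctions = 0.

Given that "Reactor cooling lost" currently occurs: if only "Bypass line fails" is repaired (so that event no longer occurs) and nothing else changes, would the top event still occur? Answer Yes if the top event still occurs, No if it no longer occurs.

Yes

Counterfactual: set "Bypass line fails" to not occurred.
Makeup line unavailable [OR]: C isolation valve malfunctions=not, #2 flow sensor fails=occurs → at least one input occurs → occurs.
Recirculation branch lost [AND]: Reserve tank malfunctions=occurs, Makeup line unavailable=occurs → all inputs occur → occurs.
Emergency loop inoperative [AND]: Heat exchanger faulted=not, Auxiliary coolant pump degraded=not → not all inputs occur → does not occur.
Heat-sink path inoperative [AND]: Emergency feedwater pump stuck=occurs, Bypass line fails=not, Aft check valve degraded=not → not all inputs occur → does not occur.
Reactor cooling lost [OR]: Recirculation branch lost=occurs, Emergency loop inoperative=not, Heat-sink path inoperative=not → at least one input occurs → occurs.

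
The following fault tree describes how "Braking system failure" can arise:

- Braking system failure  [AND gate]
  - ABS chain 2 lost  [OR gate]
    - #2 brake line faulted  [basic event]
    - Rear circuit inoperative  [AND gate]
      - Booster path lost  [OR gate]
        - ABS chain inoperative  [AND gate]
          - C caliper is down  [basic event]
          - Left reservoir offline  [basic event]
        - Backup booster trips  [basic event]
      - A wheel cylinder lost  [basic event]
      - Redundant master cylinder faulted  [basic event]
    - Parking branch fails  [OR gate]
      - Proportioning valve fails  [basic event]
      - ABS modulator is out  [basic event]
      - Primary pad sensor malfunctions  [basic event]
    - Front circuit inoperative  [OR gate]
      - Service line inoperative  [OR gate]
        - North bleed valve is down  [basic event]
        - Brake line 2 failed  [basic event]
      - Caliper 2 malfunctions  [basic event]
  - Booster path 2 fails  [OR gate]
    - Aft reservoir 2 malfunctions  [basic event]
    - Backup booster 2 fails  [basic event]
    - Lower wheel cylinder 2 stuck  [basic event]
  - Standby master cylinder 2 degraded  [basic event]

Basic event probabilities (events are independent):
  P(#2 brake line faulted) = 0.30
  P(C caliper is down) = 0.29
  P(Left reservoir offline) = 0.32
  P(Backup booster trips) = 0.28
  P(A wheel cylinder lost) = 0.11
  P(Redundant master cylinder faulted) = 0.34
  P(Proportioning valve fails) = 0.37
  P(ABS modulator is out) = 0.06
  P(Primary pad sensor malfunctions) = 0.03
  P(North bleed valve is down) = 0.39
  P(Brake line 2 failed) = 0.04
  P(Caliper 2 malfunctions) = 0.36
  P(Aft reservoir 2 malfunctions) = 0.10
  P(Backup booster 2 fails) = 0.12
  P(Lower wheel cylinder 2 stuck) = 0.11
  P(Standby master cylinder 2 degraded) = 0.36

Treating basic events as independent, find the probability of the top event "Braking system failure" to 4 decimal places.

0.0904

P(ABS chain inoperative) [AND] = 0.29 × 0.32 = 0.092800
P(Booster path lost) [OR] = 1 − (1−0.092800) × (1−0.28) = 0.346816
P(Rear circuit inoperative) [AND] = 0.346816 × 0.11 × 0.34 = 0.012971
P(Parking branch fails) [OR] = 1 − (1−0.37) × (1−0.06) × (1−0.03) = 0.425566
P(Service line inoperative) [OR] = 1 − (1−0.39) × (1−0.04) = 0.414400
P(Front circuit inoperative) [OR] = 1 − (1−0.414400) × (1−0.36) = 0.625216
P(ABS chain 2 lost) [OR] = 1 − (1−0.30) × (1−0.012971) × (1−0.425566) × (1−0.625216) = 0.851253
P(Booster path 2 fails) [OR] = 1 − (1−0.10) × (1−0.12) × (1−0.11) = 0.295120
P(Braking system failure) [AND] = 0.851253 × 0.295120 × 0.36 = 0.090440
Rounded to 4 decimal places: P(Braking system failure) ≈ 0.0904.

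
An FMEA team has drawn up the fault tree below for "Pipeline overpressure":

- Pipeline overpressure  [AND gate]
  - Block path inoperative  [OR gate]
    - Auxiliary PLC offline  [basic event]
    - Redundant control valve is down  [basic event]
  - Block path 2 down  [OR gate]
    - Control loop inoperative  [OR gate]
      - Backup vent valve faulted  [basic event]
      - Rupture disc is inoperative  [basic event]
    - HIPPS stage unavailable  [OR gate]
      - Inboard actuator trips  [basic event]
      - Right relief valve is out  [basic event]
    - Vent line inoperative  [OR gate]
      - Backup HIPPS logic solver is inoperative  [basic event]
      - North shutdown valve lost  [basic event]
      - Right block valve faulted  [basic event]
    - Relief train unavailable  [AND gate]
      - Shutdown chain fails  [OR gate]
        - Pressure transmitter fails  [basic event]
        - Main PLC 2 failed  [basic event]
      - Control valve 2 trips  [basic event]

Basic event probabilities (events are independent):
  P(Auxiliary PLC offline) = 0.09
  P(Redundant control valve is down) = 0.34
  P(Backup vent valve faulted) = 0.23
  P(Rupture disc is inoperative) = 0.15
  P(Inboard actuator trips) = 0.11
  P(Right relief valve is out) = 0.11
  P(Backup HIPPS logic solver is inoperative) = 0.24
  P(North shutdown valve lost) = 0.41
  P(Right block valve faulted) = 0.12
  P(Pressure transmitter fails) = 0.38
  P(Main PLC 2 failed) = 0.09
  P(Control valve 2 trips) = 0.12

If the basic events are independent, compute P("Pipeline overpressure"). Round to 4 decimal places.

P(Block path inoperative) [OR] = 1 − (1−0.09) × (1−0.34) = 0.399400
P(Control loop inoperative) [OR] = 1 − (1−0.23) × (1−0.15) = 0.345500
P(HIPPS stage unavailable) [OR] = 1 − (1−0.11) × (1−0.11) = 0.207900
P(Vent line inoperative) [OR] = 1 − (1−0.24) × (1−0.41) × (1−0.12) = 0.605408
P(Shutdown chain fails) [OR] = 1 − (1−0.38) × (1−0.09) = 0.435800
P(Relief train unavailable) [AND] = 0.435800 × 0.12 = 0.052296
P(Block path 2 down) [OR] = 1 − (1−0.345500) × (1−0.207900) × (1−0.605408) × (1−0.052296) = 0.806130
P(Pipeline overpressure) [AND] = 0.399400 × 0.806130 = 0.321968
Rounded to 4 decimal places: P(Pipeline overpressure) ≈ 0.3220.

0.3220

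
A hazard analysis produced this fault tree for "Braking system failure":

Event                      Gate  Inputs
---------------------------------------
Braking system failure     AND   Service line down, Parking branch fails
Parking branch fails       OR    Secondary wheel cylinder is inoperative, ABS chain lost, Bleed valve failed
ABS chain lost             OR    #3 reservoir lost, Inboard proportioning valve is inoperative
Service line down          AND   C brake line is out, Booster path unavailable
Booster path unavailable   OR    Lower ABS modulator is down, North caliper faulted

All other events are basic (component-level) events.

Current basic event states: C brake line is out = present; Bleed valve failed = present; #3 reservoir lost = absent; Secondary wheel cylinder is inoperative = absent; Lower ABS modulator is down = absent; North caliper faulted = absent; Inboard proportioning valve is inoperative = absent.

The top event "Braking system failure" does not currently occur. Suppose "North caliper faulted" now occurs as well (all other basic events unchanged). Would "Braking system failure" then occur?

Yes

Counterfactual: set "North caliper faulted" to occurred.
Booster path unavailable [OR]: Lower ABS modulator is down=not, North caliper faulted=occurs → at least one input occurs → occurs.
Service line down [AND]: C brake line is out=occurs, Booster path unavailable=occurs → all inputs occur → occurs.
ABS chain lost [OR]: #3 reservoir lost=not, Inboard proportioning valve is inoperative=not → no input occurs → does not occur.
Parking branch fails [OR]: Secondary wheel cylinder is inoperative=not, ABS chain lost=not, Bleed valve failed=occurs → at least one input occurs → occurs.
Braking system failure [AND]: Service line down=occurs, Parking branch fails=occurs → all inputs occur → occurs.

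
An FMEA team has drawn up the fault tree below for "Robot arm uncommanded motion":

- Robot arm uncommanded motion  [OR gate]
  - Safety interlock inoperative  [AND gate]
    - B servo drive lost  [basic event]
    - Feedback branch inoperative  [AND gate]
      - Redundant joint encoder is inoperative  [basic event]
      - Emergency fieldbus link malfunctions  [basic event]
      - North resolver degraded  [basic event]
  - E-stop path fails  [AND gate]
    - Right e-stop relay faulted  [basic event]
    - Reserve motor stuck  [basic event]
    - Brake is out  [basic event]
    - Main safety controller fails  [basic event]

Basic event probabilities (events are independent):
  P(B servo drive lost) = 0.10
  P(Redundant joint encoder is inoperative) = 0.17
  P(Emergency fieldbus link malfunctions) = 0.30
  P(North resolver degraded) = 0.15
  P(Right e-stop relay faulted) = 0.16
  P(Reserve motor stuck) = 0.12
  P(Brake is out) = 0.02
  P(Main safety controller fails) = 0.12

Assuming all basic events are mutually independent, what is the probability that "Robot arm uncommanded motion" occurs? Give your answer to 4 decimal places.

P(Feedback branch inoperative) [AND] = 0.17 × 0.30 × 0.15 = 0.007650
P(Safety interlock inoperative) [AND] = 0.10 × 0.007650 = 0.000765
P(E-stop path fails) [AND] = 0.16 × 0.12 × 0.02 × 0.12 = 0.000046
P(Robot arm uncommanded motion) [OR] = 1 − (1−0.000765) × (1−0.000046) = 0.000811
Rounded to 4 decimal places: P(Robot arm uncommanded motion) ≈ 0.0008.

0.0008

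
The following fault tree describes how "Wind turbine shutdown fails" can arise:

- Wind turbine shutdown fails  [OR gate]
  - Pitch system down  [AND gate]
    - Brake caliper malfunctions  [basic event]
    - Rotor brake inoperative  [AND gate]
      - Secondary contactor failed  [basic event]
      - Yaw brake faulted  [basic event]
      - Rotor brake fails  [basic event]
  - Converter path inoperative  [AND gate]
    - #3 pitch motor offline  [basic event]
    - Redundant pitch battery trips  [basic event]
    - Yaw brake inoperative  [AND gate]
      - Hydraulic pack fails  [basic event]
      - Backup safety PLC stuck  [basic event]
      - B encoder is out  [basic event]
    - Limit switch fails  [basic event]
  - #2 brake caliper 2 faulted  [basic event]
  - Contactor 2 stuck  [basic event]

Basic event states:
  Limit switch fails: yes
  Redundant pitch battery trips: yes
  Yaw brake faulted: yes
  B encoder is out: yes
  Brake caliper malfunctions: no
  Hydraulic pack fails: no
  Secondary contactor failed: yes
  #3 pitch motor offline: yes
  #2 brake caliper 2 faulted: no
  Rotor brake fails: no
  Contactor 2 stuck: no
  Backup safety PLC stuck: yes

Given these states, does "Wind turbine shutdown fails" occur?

No

Rotor brake inoperative [AND]: Secondary contactor failed=occurs, Yaw brake faulted=occurs, Rotor brake fails=not → not all inputs occur → does not occur.
Pitch system down [AND]: Brake caliper malfunctions=not, Rotor brake inoperative=not → not all inputs occur → does not occur.
Yaw brake inoperative [AND]: Hydraulic pack fails=not, Backup safety PLC stuck=occurs, B encoder is out=occurs → not all inputs occur → does not occur.
Converter path inoperative [AND]: #3 pitch motor offline=occurs, Redundant pitch battery trips=occurs, Yaw brake inoperative=not, Limit switch fails=occurs → not all inputs occur → does not occur.
Wind turbine shutdown fails [OR]: Pitch system down=not, Converter path inoperative=not, #2 brake caliper 2 faulted=not, Contactor 2 stuck=not → no input occurs → does not occur.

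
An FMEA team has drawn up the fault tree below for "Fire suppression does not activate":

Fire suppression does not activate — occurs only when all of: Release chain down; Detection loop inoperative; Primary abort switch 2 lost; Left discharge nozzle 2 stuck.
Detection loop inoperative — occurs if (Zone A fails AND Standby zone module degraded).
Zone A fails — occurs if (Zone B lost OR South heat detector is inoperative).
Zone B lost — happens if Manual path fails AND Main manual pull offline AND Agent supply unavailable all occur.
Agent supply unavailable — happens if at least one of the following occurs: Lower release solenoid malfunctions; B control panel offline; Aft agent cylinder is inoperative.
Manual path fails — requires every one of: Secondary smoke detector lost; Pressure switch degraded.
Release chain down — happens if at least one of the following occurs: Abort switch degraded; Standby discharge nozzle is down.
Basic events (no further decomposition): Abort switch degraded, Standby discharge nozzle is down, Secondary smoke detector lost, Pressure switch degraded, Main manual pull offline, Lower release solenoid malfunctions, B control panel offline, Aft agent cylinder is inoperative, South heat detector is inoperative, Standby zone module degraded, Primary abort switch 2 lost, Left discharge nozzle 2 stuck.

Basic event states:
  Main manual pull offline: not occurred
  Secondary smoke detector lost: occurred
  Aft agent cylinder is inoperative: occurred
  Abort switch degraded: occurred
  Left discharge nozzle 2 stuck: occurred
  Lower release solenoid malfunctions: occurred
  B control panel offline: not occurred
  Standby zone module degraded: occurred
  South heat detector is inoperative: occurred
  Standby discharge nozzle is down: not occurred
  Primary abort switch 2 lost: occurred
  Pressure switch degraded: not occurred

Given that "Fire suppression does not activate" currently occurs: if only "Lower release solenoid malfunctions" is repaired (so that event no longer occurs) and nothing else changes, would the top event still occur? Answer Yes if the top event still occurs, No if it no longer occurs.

Yes

Counterfactual: set "Lower release solenoid malfunctions" to not occurred.
Release chain down [OR]: Abort switch degraded=occurs, Standby discharge nozzle is down=not → at least one input occurs → occurs.
Manual path fails [AND]: Secondary smoke detector lost=occurs, Pressure switch degraded=not → not all inputs occur → does not occur.
Agent supply unavailable [OR]: Lower release solenoid malfunctions=not, B control panel offline=not, Aft agent cylinder is inoperative=occurs → at least one input occurs → occurs.
Zone B lost [AND]: Manual path fails=not, Main manual pull offline=not, Agent supply unavailable=occurs → not all inputs occur → does not occur.
Zone A fails [OR]: Zone B lost=not, South heat detector is inoperative=occurs → at least one input occurs → occurs.
Detection loop inoperative [AND]: Zone A fails=occurs, Standby zone module degraded=occurs → all inputs occur → occurs.
Fire suppression does not activate [AND]: Release chain down=occurs, Detection loop inoperative=occurs, Primary abort switch 2 lost=occurs, Left discharge nozzle 2 stuck=occurs → all inputs occur → occurs.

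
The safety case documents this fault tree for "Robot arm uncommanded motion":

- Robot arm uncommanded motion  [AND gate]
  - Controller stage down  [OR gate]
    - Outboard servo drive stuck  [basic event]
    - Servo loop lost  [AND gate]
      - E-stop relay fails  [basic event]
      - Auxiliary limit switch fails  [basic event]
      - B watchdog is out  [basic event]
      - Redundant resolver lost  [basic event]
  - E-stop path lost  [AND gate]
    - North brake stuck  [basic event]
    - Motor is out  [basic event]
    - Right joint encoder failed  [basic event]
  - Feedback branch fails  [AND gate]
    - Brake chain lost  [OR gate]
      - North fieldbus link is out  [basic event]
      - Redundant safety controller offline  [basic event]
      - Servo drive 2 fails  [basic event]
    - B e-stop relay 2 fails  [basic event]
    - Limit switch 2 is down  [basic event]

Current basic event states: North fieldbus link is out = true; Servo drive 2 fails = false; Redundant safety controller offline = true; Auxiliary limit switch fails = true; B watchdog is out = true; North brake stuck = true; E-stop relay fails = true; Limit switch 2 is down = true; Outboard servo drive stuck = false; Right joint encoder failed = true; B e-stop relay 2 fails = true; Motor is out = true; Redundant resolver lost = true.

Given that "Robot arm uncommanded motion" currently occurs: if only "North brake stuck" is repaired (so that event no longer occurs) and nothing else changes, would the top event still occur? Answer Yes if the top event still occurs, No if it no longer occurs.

Counterfactual: set "North brake stuck" to not occurred.
Servo loop lost [AND]: E-stop relay fails=occurs, Auxiliary limit switch fails=occurs, B watchdog is out=occurs, Redundant resolver lost=occurs → all inputs occur → occurs.
Controller stage down [OR]: Outboard servo drive stuck=not, Servo loop lost=occurs → at least one input occurs → occurs.
E-stop path lost [AND]: North brake stuck=not, Motor is out=occurs, Right joint encoder failed=occurs → not all inputs occur → does not occur.
Brake chain lost [OR]: North fieldbus link is out=occurs, Redundant safety controller offline=occurs, Servo drive 2 fails=not → at least one input occurs → occurs.
Feedback branch fails [AND]: Brake chain lost=occurs, B e-stop relay 2 fails=occurs, Limit switch 2 is down=occurs → all inputs occur → occurs.
Robot arm uncommanded motion [AND]: Controller stage down=occurs, E-stop path lost=not, Feedback branch fails=occurs → not all inputs occur → does not occur.

No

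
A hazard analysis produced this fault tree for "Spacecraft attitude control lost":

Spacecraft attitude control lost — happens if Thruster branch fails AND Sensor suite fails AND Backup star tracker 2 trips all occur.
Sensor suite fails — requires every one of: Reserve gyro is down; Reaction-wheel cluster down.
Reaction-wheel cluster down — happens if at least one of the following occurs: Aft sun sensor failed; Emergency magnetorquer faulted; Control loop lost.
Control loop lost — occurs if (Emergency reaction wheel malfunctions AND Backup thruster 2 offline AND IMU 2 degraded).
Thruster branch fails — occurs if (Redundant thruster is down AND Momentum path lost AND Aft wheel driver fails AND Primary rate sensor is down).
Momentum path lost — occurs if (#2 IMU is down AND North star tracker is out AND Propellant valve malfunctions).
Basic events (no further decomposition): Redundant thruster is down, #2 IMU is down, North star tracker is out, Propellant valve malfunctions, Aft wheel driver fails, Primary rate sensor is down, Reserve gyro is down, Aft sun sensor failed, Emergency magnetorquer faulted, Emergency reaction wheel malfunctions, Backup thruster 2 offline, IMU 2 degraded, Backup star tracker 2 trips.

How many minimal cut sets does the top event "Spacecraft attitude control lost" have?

3

Momentum path lost [AND]: one cut set from each child combined → 1 × 1 × 1 = 1 cut set(s).
Thruster branch fails [AND]: one cut set from each child combined → 1 × 1 × 1 × 1 = 1 cut set(s).
Control loop lost [AND]: one cut set from each child combined → 1 × 1 × 1 = 1 cut set(s).
Reaction-wheel cluster down [OR]: union of children's cut sets → 3 cut set(s).
Sensor suite fails [AND]: one cut set from each child combined → 1 × 3 = 3 cut set(s).
Spacecraft attitude control lost [AND]: one cut set from each child combined → 1 × 3 × 1 = 3 cut set(s).
Minimal cut sets: {#2 IMU is down, Aft sun sensor failed, Aft wheel driver fails, Backup star tracker 2 trips, North star tracker is out, Primary rate sensor is down, Propellant valve malfunctions, Redundant thruster is down, Reserve gyro is down}; {#2 IMU is down, Aft wheel driver fails, Backup star tracker 2 trips, Emergency magnetorquer faulted, North star tracker is out, Primary rate sensor is down, Propellant valve malfunctions, Redundant thruster is down, Reserve gyro is down}; {#2 IMU is down, Aft wheel driver fails, Backup star tracker 2 trips, Backup thruster 2 offline, Emergency reaction wheel malfunctions, IMU 2 degraded, North star tracker is out, Primary rate sensor is down, Propellant valve malfunctions, Redundant thruster is down, Reserve gyro is down}.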